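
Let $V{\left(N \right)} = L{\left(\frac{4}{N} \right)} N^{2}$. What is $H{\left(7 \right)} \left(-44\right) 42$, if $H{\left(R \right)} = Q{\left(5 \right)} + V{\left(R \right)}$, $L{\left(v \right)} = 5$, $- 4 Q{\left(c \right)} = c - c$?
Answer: $-452760$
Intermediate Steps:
$Q{\left(c \right)} = 0$ ($Q{\left(c \right)} = - \frac{c - c}{4} = \left(- \frac{1}{4}\right) 0 = 0$)
$V{\left(N \right)} = 5 N^{2}$
$H{\left(R \right)} = 5 R^{2}$ ($H{\left(R \right)} = 0 + 5 R^{2} = 5 R^{2}$)
$H{\left(7 \right)} \left(-44\right) 42 = 5 \cdot 7^{2} \left(-44\right) 42 = 5 \cdot 49 \left(-44\right) 42 = 245 \left(-44\right) 42 = \left(-10780\right) 42 = -452760$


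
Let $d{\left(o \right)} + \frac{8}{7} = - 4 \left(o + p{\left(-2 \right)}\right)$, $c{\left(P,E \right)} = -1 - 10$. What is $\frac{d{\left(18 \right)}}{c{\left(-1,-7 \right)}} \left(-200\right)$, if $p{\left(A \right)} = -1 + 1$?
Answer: $- \frac{102400}{77} \approx -1329.9$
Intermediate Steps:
$p{\left(A \right)} = 0$
$c{\left(P,E \right)} = -11$ ($c{\left(P,E \right)} = -1 - 10 = -11$)
$d{\left(o \right)} = - \frac{8}{7} - 4 o$ ($d{\left(o \right)} = - \frac{8}{7} - 4 \left(o + 0\right) = - \frac{8}{7} - 4 o$)
$\frac{d{\left(18 \right)}}{c{\left(-1,-7 \right)}} \left(-200\right) = \frac{- \frac{8}{7} - 72}{-11} \left(-200\right) = \left(- \frac{8}{7} - 72\right) \left(- \frac{1}{11}\right) \left(-200\right) = \left(- \frac{512}{7}\right) \left(- \frac{1}{11}\right) \left(-200\right) = \frac{512}{77} \left(-200\right) = - \frac{102400}{77}$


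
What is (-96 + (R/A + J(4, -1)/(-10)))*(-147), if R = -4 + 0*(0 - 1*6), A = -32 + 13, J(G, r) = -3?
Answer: 2667021/190 ≈ 14037.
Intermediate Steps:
A = -19
R = -4 (R = -4 + 0*(0 - 6) = -4 + 0*(-6) = -4 + 0 = -4)
(-96 + (R/A + J(4, -1)/(-10)))*(-147) = (-96 + (-4/(-19) - 3/(-10)))*(-147) = (-96 + (-4*(-1/19) - 3*(-⅒)))*(-147) = (-96 + (4/19 + 3/10))*(-147) = (-96 + 97/190)*(-147) = -18143/190*(-147) = 2667021/190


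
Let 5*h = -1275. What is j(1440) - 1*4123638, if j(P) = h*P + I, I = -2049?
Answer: -4492887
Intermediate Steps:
h = -255 (h = (⅕)*(-1275) = -255)
j(P) = -2049 - 255*P (j(P) = -255*P - 2049 = -2049 - 255*P)
j(1440) - 1*4123638 = (-2049 - 255*1440) - 1*4123638 = (-2049 - 367200) - 4123638 = -369249 - 4123638 = -4492887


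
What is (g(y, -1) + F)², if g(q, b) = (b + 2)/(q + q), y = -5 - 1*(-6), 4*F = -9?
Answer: 49/16 ≈ 3.0625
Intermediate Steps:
F = -9/4 (F = (¼)*(-9) = -9/4 ≈ -2.2500)
y = 1 (y = -5 + 6 = 1)
g(q, b) = (2 + b)/(2*q) (g(q, b) = (2 + b)/((2*q)) = (2 + b)*(1/(2*q)) = (2 + b)/(2*q))
(g(y, -1) + F)² = ((½)*(2 - 1)/1 - 9/4)² = ((½)*1*1 - 9/4)² = (½ - 9/4)² = (-7/4)² = 49/16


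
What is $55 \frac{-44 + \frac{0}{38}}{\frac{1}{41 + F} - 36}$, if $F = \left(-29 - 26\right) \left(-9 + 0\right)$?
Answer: $\frac{259424}{3859} \approx 67.226$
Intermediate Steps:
$F = 495$ ($F = \left(-55\right) \left(-9\right) = 495$)
$55 \frac{-44 + \frac{0}{38}}{\frac{1}{41 + F} - 36} = 55 \frac{-44 + \frac{0}{38}}{\frac{1}{41 + 495} - 36} = 55 \frac{-44 + 0 \cdot \frac{1}{38}}{\frac{1}{536} - 36} = 55 \frac{-44 + 0}{\frac{1}{536} - 36} = 55 \left(- \frac{44}{- \frac{19295}{536}}\right) = 55 \left(\left(-44\right) \left(- \frac{536}{19295}\right)\right) = 55 \cdot \frac{23584}{19295} = \frac{259424}{3859}$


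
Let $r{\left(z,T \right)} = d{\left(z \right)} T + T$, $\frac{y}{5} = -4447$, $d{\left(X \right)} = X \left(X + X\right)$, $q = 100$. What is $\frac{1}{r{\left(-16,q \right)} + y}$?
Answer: $\frac{1}{29065} \approx 3.4406 \cdot 10^{-5}$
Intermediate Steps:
$d{\left(X \right)} = 2 X^{2}$ ($d{\left(X \right)} = X 2 X = 2 X^{2}$)
$y = -22235$ ($y = 5 \left(-4447\right) = -22235$)
$r{\left(z,T \right)} = T + 2 T z^{2}$ ($r{\left(z,T \right)} = 2 z^{2} T + T = 2 T z^{2} + T = T + 2 T z^{2}$)
$\frac{1}{r{\left(-16,q \right)} + y} = \frac{1}{100 \left(1 + 2 \left(-16\right)^{2}\right) - 22235} = \frac{1}{100 \left(1 + 2 \cdot 256\right) - 22235} = \frac{1}{100 \left(1 + 512\right) - 22235} = \frac{1}{100 \cdot 513 - 22235} = \frac{1}{51300 - 22235} = \frac{1}{29065}$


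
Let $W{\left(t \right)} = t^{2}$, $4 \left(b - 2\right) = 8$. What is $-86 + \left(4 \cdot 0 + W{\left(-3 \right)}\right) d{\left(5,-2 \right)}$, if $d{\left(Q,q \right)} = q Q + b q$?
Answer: $-248$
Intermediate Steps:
$b = 4$ ($b = 2 + \frac{1}{4} \cdot 8 = 2 + 2 = 4$)
$d{\left(Q,q \right)} = 4 q + Q q$ ($d{\left(Q,q \right)} = q Q + 4 q = Q q + 4 q = 4 q + Q q$)
$-86 + \left(4 \cdot 0 + W{\left(-3 \right)}\right) d{\left(5,-2 \right)} = -86 + \left(4 \cdot 0 + \left(-3\right)^{2}\right) \left(- 2 \left(4 + 5\right)\right) = -86 + \left(0 + 9\right) \left(\left(-2\right) 9\right) = -86 + 9 \left(-18\right) = -86 - 162 = -248$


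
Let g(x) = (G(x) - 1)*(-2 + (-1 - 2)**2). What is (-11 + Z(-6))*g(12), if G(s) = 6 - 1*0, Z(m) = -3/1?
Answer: -490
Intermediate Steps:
Z(m) = -3 (Z(m) = -3*1 = -3)
G(s) = 6 (G(s) = 6 + 0 = 6)
g(x) = 35 (g(x) = (6 - 1)*(-2 + (-1 - 2)**2) = 5*(-2 + (-3)**2) = 5*(-2 + 9) = 5*7 = 35)
(-11 + Z(-6))*g(12) = (-11 - 3)*35 = -14*35 = -490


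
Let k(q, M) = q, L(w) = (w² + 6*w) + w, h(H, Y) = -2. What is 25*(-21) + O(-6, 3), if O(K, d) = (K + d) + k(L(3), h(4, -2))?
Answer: -498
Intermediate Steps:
L(w) = w² + 7*w
O(K, d) = 30 + K + d (O(K, d) = (K + d) + 3*(7 + 3) = (K + d) + 3*10 = (K + d) + 30 = 30 + K + d)
25*(-21) + O(-6, 3) = 25*(-21) + (30 - 6 + 3) = -525 + 27 = -498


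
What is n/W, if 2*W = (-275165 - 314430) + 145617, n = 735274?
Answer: -735274/221989 ≈ -3.3122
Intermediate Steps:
W = -221989 (W = ((-275165 - 314430) + 145617)/2 = (-589595 + 145617)/2 = (½)*(-443978) = -221989)
n/W = 735274/(-221989) = 735274*(-1/221989) = -735274/221989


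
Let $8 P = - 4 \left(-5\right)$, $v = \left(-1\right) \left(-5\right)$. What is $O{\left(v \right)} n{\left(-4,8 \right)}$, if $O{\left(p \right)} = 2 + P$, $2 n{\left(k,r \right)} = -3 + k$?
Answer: $- \frac{63}{4} \approx -15.75$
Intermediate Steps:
$v = 5$
$P = \frac{5}{2}$ ($P = \frac{\left(-1\right) 4 \left(-5\right)}{8} = \frac{\left(-1\right) \left(-20\right)}{8} = \frac{1}{8} \cdot 20 = \frac{5}{2} \approx 2.5$)
$n{\left(k,r \right)} = - \frac{3}{2} + \frac{k}{2}$ ($n{\left(k,r \right)} = \frac{-3 + k}{2} = - \frac{3}{2} + \frac{k}{2}$)
$O{\left(p \right)} = \frac{9}{2}$ ($O{\left(p \right)} = 2 + \frac{5}{2} = \frac{9}{2}$)
$O{\left(v \right)} n{\left(-4,8 \right)} = \frac{9 \left(- \frac{3}{2} + \frac{1}{2} \left(-4\right)\right)}{2} = \frac{9 \left(- \frac{3}{2} - 2\right)}{2} = \frac{9}{2} \left(- \frac{7}{2}\right) = - \frac{63}{4}$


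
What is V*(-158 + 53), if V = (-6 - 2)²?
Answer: -6720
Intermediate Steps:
V = 64 (V = (-8)² = 64)
V*(-158 + 53) = 64*(-158 + 53) = 64*(-105) = -6720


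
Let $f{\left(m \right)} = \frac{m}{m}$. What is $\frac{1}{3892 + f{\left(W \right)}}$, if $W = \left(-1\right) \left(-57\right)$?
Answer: $\frac{1}{3893} \approx 0.00025687$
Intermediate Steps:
$W = 57$
$f{\left(m \right)} = 1$
$\frac{1}{3892 + f{\left(W \right)}} = \frac{1}{3892 + 1} = \frac{1}{3893}$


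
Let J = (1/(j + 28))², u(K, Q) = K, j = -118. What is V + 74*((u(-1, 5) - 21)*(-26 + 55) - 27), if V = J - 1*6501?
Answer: -451259099/8100 ≈ -55711.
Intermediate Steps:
J = 1/8100 (J = (1/(-118 + 28))² = (1/(-90))² = (-1/90)² = 1/8100 ≈ 0.00012346)
V = -52658099/8100 (V = 1/8100 - 1*6501 = 1/8100 - 6501 = -52658099/8100 ≈ -6501.0)
V + 74*((u(-1, 5) - 21)*(-26 + 55) - 27) = -52658099/8100 + 74*((-1 - 21)*(-26 + 55) - 27) = -52658099/8100 + 74*(-22*29 - 27) = -52658099/8100 + 74*(-638 - 27) = -52658099/8100 + 74*(-665) = -52658099/8100 - 49210 = -451259099/8100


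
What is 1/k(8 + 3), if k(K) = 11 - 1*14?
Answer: -⅓ ≈ -0.33333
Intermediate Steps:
k(K) = -3 (k(K) = 11 - 14 = -3)
1/k(8 + 3) = 1/(-3) = -⅓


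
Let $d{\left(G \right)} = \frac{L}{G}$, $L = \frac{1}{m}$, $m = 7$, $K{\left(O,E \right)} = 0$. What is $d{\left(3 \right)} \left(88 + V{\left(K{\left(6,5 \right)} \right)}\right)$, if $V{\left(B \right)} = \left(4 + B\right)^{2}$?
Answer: $\frac{104}{21} \approx 4.9524$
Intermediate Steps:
$L = \frac{1}{7} \approx 0.14286$
$d{\left(G \right)} = \frac{1}{7 G}$
$d{\left(3 \right)} \left(88 + V{\left(K{\left(6,5 \right)} \right)}\right) = \frac{1}{7 \cdot 3} \left(88 + \left(4 + 0\right)^{2}\right) = \frac{1}{7} \cdot \frac{1}{3} \left(88 + 4^{2}\right) = \frac{88 + 16}{21} = \frac{1}{21} \cdot 104 = \frac{104}{21}$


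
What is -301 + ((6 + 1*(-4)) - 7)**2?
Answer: -276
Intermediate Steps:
-301 + ((6 + 1*(-4)) - 7)**2 = -301 + ((6 - 4) - 7)**2 = -301 + (2 - 7)**2 = -301 + (-5)**2 = -301 + 25 = -276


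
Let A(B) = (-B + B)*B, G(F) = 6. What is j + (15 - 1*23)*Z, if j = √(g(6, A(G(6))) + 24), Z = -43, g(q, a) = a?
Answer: 344 + 2*√6 ≈ 348.90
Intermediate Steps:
A(B) = 0 (A(B) = 0*B = 0)
j = 2*√6 (j = √(0 + 24) = √24 = 2*√6 ≈ 4.8990)
j + (15 - 1*23)*Z = 2*√6 + (15 - 1*23)*(-43) = 2*√6 + (15 - 23)*(-43) = 2*√6 - 8*(-43) = 2*√6 + 344 = 344 + 2*√6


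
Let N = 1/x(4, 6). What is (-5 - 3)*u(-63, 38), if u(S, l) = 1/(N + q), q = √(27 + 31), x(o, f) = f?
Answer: 48/2087 - 288*√58/2087 ≈ -1.0280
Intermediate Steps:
q = √58 ≈ 7.6158
N = ⅙ (N = 1/6 = ⅙ ≈ 0.16667)
u(S, l) = 1/(⅙ + √58)
(-5 - 3)*u(-63, 38) = (-5 - 3)*(-6/2087 + 36*√58/2087) = -8*(-6/2087 + 36*√58/2087) = 48/2087 - 288*√58/2087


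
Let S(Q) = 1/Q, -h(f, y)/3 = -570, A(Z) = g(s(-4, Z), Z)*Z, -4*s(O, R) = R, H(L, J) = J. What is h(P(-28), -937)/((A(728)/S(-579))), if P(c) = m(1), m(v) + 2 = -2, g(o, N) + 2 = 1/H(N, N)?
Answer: 38/18721 ≈ 0.0020298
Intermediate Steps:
s(O, R) = -R/4
g(o, N) = -2 + 1/N
m(v) = -4 (m(v) = -2 - 2 = -4)
A(Z) = Z*(-2 + 1/Z) (A(Z) = (-2 + 1/Z)*Z = Z*(-2 + 1/Z))
P(c) = -4
h(f, y) = 1710 (h(f, y) = -3*(-570) = 1710)
h(P(-28), -937)/((A(728)/S(-579))) = 1710/(((1 - 2*728)/(1/(-579)))) = 1710/(((1 - 1456)/(-1/579))) = 1710/((-1455*(-579))) = 1710/842445 = 1710*(1/842445) = 38/18721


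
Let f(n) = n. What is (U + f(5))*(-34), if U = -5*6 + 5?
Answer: 680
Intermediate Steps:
U = -25 (U = -30 + 5 = -25)
(U + f(5))*(-34) = (-25 + 5)*(-34) = -20*(-34) = 680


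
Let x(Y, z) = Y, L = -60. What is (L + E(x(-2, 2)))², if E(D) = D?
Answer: 3844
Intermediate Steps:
(L + E(x(-2, 2)))² = (-60 - 2)² = (-62)² = 3844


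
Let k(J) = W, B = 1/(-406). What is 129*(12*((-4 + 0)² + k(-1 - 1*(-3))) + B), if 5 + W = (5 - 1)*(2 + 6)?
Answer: 27024855/406 ≈ 66564.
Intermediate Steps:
B = -1/406 ≈ -0.0024631
W = 27 (W = -5 + (5 - 1)*(2 + 6) = -5 + 4*8 = -5 + 32 = 27)
k(J) = 27
129*(12*((-4 + 0)² + k(-1 - 1*(-3))) + B) = 129*(12*((-4 + 0)² + 27) - 1/406) = 129*(12*((-4)² + 27) - 1/406) = 129*(12*(16 + 27) - 1/406) = 129*(12*43 - 1/406) = 129*(516 - 1/406) = 129*(209495/406) = 27024855/406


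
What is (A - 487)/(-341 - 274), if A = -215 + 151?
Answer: 551/615 ≈ 0.89594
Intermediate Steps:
A = -64
(A - 487)/(-341 - 274) = (-64 - 487)/(-341 - 274) = -551/(-615) = -551*(-1/615) = 551/615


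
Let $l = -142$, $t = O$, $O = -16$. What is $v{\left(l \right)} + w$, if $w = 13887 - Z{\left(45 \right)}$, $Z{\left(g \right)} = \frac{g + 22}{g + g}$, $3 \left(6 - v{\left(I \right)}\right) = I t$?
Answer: $\frac{1182143}{90} \approx 13135.0$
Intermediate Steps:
$t = -16$
$v{\left(I \right)} = 6 + \frac{16 I}{3}$ ($v{\left(I \right)} = 6 - \frac{I \left(-16\right)}{3} = 6 - \frac{\left(-16\right) I}{3} = 6 + \frac{16 I}{3}$)
$Z{\left(g \right)} = \frac{22 + g}{2 g}$
$w = \frac{1249763}{90}$ ($w = 13887 - \frac{22 + 45}{2 \cdot 45} = 13887 - \frac{1}{2} \cdot \frac{1}{45} \cdot 67 = 13887 - \frac{67}{90} = \frac{1249763}{90} \approx 13886.0$)
$v{\left(l \right)} + w = \left(6 + \frac{16}{3} \left(-142\right)\right) + \frac{1249763}{90} = \left(6 - \frac{2272}{3}\right) + \frac{1249763}{90} = - \frac{2254}{3} + \frac{1249763}{90} = \frac{1182143}{90}$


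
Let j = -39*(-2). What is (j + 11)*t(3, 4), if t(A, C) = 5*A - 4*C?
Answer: -89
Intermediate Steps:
t(A, C) = -4*C + 5*A
j = 78
(j + 11)*t(3, 4) = (78 + 11)*(-4*4 + 5*3) = 89*(-16 + 15) = 89*(-1) = -89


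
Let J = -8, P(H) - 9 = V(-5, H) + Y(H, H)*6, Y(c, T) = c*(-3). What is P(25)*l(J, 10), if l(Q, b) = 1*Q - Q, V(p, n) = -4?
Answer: 0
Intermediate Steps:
Y(c, T) = -3*c
P(H) = 5 - 18*H (P(H) = 9 + (-4 - 3*H*6) = 9 + (-4 - 18*H) = 5 - 18*H)
l(Q, b) = 0 (l(Q, b) = Q - Q = 0)
P(25)*l(J, 10) = (5 - 18*25)*0 = (5 - 450)*0 = -445*0 = 0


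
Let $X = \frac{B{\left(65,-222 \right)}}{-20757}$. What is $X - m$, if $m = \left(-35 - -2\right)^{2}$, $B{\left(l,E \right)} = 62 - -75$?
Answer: $- \frac{22604510}{20757} \approx -1089.0$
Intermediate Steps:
$B{\left(l,E \right)} = 137$ ($B{\left(l,E \right)} = 62 + 75 = 137$)
$m = 1089$ ($m = \left(-35 + \left(-2 + 4\right)\right)^{2} = \left(-35 + 2\right)^{2} = \left(-33\right)^{2} = 1089$)
$X = - \frac{137}{20757}$ ($X = \frac{137}{-20757} = 137 \left(- \frac{1}{20757}\right) = - \frac{137}{20757} \approx -0.0066002$)
$X - m = - \frac{137}{20757} - 1089 = - \frac{22604510}{20757}$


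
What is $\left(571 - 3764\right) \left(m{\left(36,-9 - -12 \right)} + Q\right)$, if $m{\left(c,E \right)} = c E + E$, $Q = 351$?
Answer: $-1475166$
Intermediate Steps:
$m{\left(c,E \right)} = E + E c$ ($m{\left(c,E \right)} = E c + E = E + E c$)
$\left(571 - 3764\right) \left(m{\left(36,-9 - -12 \right)} + Q\right) = \left(571 - 3764\right) \left(\left(-9 - -12\right) \left(1 + 36\right) + 351\right) = - 3193 \left(\left(-9 + 12\right) 37 + 351\right) = - 3193 \left(3 \cdot 37 + 351\right) = - 3193 \left(111 + 351\right) = \left(-3193\right) 462 = -1475166$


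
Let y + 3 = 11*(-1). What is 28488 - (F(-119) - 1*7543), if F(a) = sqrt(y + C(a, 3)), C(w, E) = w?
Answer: 36031 - I*sqrt(133) ≈ 36031.0 - 11.533*I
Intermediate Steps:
y = -14 (y = -3 + 11*(-1) = -3 - 11 = -14)
F(a) = sqrt(-14 + a)
28488 - (F(-119) - 1*7543) = 28488 - (sqrt(-14 - 119) - 1*7543) = 28488 - (sqrt(-133) - 7543) = 28488 - (I*sqrt(133) - 7543) = 28488 - (-7543 + I*sqrt(133)) = 28488 + (7543 - I*sqrt(133)) = 36031 - I*sqrt(133)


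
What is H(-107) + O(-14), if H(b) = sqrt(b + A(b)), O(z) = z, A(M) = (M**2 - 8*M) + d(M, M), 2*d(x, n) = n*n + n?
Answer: -14 + sqrt(17869) ≈ 119.67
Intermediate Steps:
d(x, n) = n/2 + n**2/2 (d(x, n) = (n*n + n)/2 = (n**2 + n)/2 = (n + n**2)/2 = n/2 + n**2/2)
A(M) = M**2 - 8*M + M*(1 + M)/2 (A(M) = (M**2 - 8*M) + M*(1 + M)/2 = M**2 - 8*M + M*(1 + M)/2)
H(b) = sqrt(b + 3*b*(-5 + b)/2)
H(-107) + O(-14) = sqrt(2)*sqrt(-107*(-13 + 3*(-107)))/2 - 14 = sqrt(2)*sqrt(-107*(-13 - 321))/2 - 14 = sqrt(2)*sqrt(-107*(-334))/2 - 14 = sqrt(2)*sqrt(35738)/2 - 14 = sqrt(17869) - 14 = -14 + sqrt(17869)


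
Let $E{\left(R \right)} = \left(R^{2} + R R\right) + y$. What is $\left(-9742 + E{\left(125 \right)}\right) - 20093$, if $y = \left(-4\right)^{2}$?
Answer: $1431$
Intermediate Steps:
$y = 16$
$E{\left(R \right)} = 16 + 2 R^{2}$ ($E{\left(R \right)} = \left(R^{2} + R R\right) + 16 = \left(R^{2} + R^{2}\right) + 16 = 2 R^{2} + 16 = 16 + 2 R^{2}$)
$\left(-9742 + E{\left(125 \right)}\right) - 20093 = \left(-9742 + \left(16 + 2 \cdot 125^{2}\right)\right) - 20093 = \left(-9742 + \left(16 + 2 \cdot 15625\right)\right) - 20093 = \left(-9742 + \left(16 + 31250\right)\right) - 20093 = \left(-9742 + 31266\right) - 20093 = 21524 - 20093 = 1431$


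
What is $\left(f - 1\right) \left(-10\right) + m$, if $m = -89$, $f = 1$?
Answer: $-89$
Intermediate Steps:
$\left(f - 1\right) \left(-10\right) + m = \left(1 - 1\right) \left(-10\right) - 89 = 0 \left(-10\right) - 89 = 0 - 89 = -89$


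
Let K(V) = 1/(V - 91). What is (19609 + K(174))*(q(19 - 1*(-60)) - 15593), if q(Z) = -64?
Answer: -25482519036/83 ≈ -3.0702e+8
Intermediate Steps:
K(V) = 1/(-91 + V)
(19609 + K(174))*(q(19 - 1*(-60)) - 15593) = (19609 + 1/(-91 + 174))*(-64 - 15593) = (19609 + 1/83)*(-15657) = (1627548/83)*(-15657) = -25482519036/83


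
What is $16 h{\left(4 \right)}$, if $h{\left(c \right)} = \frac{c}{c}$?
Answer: $16$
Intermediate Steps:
$h{\left(c \right)} = 1$
$16 h{\left(4 \right)} = 16 \cdot 1 = 16$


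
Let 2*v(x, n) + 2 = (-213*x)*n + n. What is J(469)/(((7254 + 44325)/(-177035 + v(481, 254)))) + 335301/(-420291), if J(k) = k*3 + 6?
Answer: -290083398489437/802895907 ≈ -3.6130e+5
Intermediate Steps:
v(x, n) = -1 + n/2 - 213*n*x/2 (v(x, n) = -1 + ((-213*x)*n + n)/2 = -1 + (-213*n*x + n)/2 = -1 + (n - 213*n*x)/2 = -1 + (n/2 - 213*n*x/2) = -1 + n/2 - 213*n*x/2)
J(k) = 6 + 3*k (J(k) = 3*k + 6 = 6 + 3*k)
J(469)/(((7254 + 44325)/(-177035 + v(481, 254)))) + 335301/(-420291) = (6 + 3*469)/(((7254 + 44325)/(-177035 + (-1 + (½)*254 - 213/2*254*481)))) + 335301/(-420291) = (6 + 1407)/((51579/(-177035 + (-1 + 127 - 13011531)))) + 335301*(-1/420291) = 1413/((51579/(-177035 - 13011405))) - 111767/140097 = 1413/((51579/(-13188440))) - 111767/140097 = 1413/((51579*(-1/13188440))) - 111767/140097 = 1413/(-51579/13188440) - 111767/140097 = 1413*(-13188440/51579) - 111767/140097 = -2070585080/5731 - 111767/140097 = -290083398489437/802895907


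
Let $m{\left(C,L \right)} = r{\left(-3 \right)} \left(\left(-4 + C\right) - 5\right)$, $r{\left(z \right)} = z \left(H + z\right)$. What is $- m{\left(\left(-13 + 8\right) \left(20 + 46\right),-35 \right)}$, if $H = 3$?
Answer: $0$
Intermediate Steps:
$r{\left(z \right)} = z \left(3 + z\right)$
$m{\left(C,L \right)} = 0$ ($m{\left(C,L \right)} = - 3 \left(3 - 3\right) \left(\left(-4 + C\right) - 5\right) = \left(-3\right) 0 \left(-9 + C\right) = 0 \left(-9 + C\right) = 0$)
$- m{\left(\left(-13 + 8\right) \left(20 + 46\right),-35 \right)} = \left(-1\right) 0 = 0$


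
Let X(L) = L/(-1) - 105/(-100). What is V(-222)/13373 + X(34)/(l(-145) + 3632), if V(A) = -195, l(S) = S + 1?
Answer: -22416007/932900480 ≈ -0.024028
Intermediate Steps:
l(S) = 1 + S
X(L) = 21/20 - L (X(L) = L*(-1) - 105*(-1/100) = -L + 21/20 = 21/20 - L)
V(-222)/13373 + X(34)/(l(-145) + 3632) = -195/13373 + (21/20 - 1*34)/((1 - 145) + 3632) = -195*1/13373 + (21/20 - 34)/(-144 + 3632) = -195/13373 - 659/20/3488 = -195/13373 - 659/20*1/3488 = -195/13373 - 659/69760 = -22416007/932900480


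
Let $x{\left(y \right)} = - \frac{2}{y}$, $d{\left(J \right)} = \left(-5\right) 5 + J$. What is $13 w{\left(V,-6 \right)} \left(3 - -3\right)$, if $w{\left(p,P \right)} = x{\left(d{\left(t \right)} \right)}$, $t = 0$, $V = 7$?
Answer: $\frac{156}{25} \approx 6.24$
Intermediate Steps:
$d{\left(J \right)} = -25 + J$
$w{\left(p,P \right)} = \frac{2}{25}$ ($w{\left(p,P \right)} = - \frac{2}{-25 + 0} = - \frac{2}{-25} = \left(-2\right) \left(- \frac{1}{25}\right) = \frac{2}{25}$)
$13 w{\left(V,-6 \right)} \left(3 - -3\right) = 13 \cdot \frac{2}{25} \left(3 - -3\right) = \frac{26 \left(3 + 3\right)}{25} = \frac{26}{25} \cdot 6 = \frac{156}{25}$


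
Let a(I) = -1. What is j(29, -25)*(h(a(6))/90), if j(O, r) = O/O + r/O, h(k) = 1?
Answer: 2/1305 ≈ 0.0015326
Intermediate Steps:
j(O, r) = 1 + r/O
j(29, -25)*(h(a(6))/90) = ((29 - 25)/29)*(1/90) = ((1/29)*4)*(1*(1/90)) = (4/29)*(1/90) = 2/1305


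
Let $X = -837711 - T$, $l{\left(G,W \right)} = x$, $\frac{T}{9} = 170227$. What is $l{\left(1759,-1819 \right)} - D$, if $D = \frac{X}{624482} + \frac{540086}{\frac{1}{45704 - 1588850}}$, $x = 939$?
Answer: $\frac{260231501071535172}{312241} \approx 8.3343 \cdot 10^{11}$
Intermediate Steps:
$T = 1532043$ ($T = 9 \cdot 170227 = 1532043$)
$l{\left(G,W \right)} = 939$
$X = -2369754$ ($X = -837711 - 1532043 = -2369754$)
$D = - \frac{260231500778340873}{312241}$ ($D = - \frac{2369754}{624482} + \frac{540086}{\frac{1}{45704 - 1588850}} = \left(-2369754\right) \frac{1}{624482} + \frac{540086}{\frac{1}{-1543146}} = - \frac{1184877}{312241} + \frac{540086}{- \frac{1}{1543146}} = - \frac{1184877}{312241} + 540086 \left(-1543146\right) = - \frac{1184877}{312241} - 833431550556 = - \frac{260231500778340873}{312241} \approx -8.3343 \cdot 10^{11}$)
$l{\left(1759,-1819 \right)} - D = 939 - - \frac{260231500778340873}{312241} = 939 + \frac{260231500778340873}{312241} = \frac{260231501071535172}{312241}$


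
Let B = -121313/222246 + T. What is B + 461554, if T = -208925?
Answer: 56145663421/222246 ≈ 2.5263e+5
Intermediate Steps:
B = -46432866863/222246 (B = -121313/222246 - 208925 = -46432866863/222246 ≈ -2.0893e+5)
B + 461554 = -46432866863/222246 + 461554 = 56145663421/222246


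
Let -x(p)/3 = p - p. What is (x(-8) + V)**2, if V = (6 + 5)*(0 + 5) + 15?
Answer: 4900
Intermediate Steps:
x(p) = 0 (x(p) = -3*(p - p) = -3*0 = 0)
V = 70 (V = 11*5 + 15 = 55 + 15 = 70)
(x(-8) + V)**2 = (0 + 70)**2 = 70**2 = 4900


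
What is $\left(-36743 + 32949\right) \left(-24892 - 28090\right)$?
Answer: $201013708$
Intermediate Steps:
$\left(-36743 + 32949\right) \left(-24892 - 28090\right) = - 3794 \left(-24892 - 28090\right) = \left(-3794\right) \left(-52982\right) = 201013708$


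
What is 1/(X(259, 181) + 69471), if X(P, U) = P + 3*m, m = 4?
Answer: 1/69742 ≈ 1.4339e-5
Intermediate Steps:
X(P, U) = 12 + P (X(P, U) = P + 3*4 = P + 12 = 12 + P)
1/(X(259, 181) + 69471) = 1/((12 + 259) + 69471) = 1/(271 + 69471) = 1/69742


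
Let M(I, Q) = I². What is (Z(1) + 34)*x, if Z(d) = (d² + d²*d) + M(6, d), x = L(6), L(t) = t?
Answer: 432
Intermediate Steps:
x = 6
Z(d) = 36 + d² + d³ (Z(d) = (d² + d²*d) + 6² = (d² + d³) + 36 = 36 + d² + d³)
(Z(1) + 34)*x = ((36 + 1² + 1³) + 34)*6 = ((36 + 1 + 1) + 34)*6 = (38 + 34)*6 = 72*6 = 432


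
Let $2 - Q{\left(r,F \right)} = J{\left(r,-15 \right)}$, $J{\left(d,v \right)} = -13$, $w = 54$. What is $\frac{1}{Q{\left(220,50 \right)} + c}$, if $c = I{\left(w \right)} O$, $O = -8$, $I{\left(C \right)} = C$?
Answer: $- \frac{1}{417} \approx -0.0023981$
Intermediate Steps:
$Q{\left(r,F \right)} = 15$ ($Q{\left(r,F \right)} = 2 - -13 = 2 + 13 = 15$)
$c = -432$ ($c = 54 \left(-8\right) = -432$)
$\frac{1}{Q{\left(220,50 \right)} + c} = \frac{1}{15 - 432} = \frac{1}{-417} = - \frac{1}{417}$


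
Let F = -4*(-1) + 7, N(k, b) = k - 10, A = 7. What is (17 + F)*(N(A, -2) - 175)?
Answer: -4984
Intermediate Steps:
N(k, b) = -10 + k
F = 11 (F = 4 + 7 = 11)
(17 + F)*(N(A, -2) - 175) = (17 + 11)*((-10 + 7) - 175) = 28*(-3 - 175) = 28*(-178) = -4984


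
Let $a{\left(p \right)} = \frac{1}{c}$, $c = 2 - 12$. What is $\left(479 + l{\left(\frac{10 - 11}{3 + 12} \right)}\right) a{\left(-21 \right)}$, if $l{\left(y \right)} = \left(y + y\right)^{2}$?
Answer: $- \frac{107779}{2250} \approx -47.902$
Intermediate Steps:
$c = -10$ ($c = 2 - 12 = -10$)
$a{\left(p \right)} = - \frac{1}{10}$ ($a{\left(p \right)} = \frac{1}{-10} = - \frac{1}{10}$)
$l{\left(y \right)} = 4 y^{2}$ ($l{\left(y \right)} = \left(2 y\right)^{2} = 4 y^{2}$)
$\left(479 + l{\left(\frac{10 - 11}{3 + 12} \right)}\right) a{\left(-21 \right)} = \left(479 + 4 \left(\frac{10 - 11}{3 + 12}\right)^{2}\right) \left(- \frac{1}{10}\right) = \left(479 + 4 \left(- \frac{1}{15}\right)^{2}\right) \left(- \frac{1}{10}\right) = \left(479 + 4 \cdot \frac{1}{225}\right) \left(- \frac{1}{10}\right) = \left(479 + \frac{4}{225}\right) \left(- \frac{1}{10}\right) = \frac{107779}{225} \left(- \frac{1}{10}\right) = - \frac{107779}{2250}$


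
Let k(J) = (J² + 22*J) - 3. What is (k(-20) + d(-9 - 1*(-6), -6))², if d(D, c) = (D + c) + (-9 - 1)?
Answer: 3844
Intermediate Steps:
k(J) = -3 + J² + 22*J
d(D, c) = -10 + D + c (d(D, c) = (D + c) - 10 = -10 + D + c)
(k(-20) + d(-9 - 1*(-6), -6))² = ((-3 + (-20)² + 22*(-20)) + (-10 + (-9 - 1*(-6)) - 6))² = ((-3 + 400 - 440) + (-10 + (-9 + 6) - 6))² = (-43 + (-10 - 3 - 6))² = (-43 - 19)² = (-62)² = 3844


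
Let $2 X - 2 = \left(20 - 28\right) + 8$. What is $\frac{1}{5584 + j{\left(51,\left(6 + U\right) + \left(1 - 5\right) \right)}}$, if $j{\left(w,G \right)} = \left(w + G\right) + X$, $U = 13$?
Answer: $\frac{1}{5651} \approx 0.00017696$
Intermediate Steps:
$X = 1$ ($X = 1 + \frac{\left(20 - 28\right) + 8}{2} = 1 + \frac{-8 + 8}{2} = 1 + \frac{1}{2} \cdot 0 = 1 + 0 = 1$)
$j{\left(w,G \right)} = 1 + G + w$ ($j{\left(w,G \right)} = \left(w + G\right) + 1 = \left(G + w\right) + 1 = 1 + G + w$)
$\frac{1}{5584 + j{\left(51,\left(6 + U\right) + \left(1 - 5\right) \right)}} = \frac{1}{5584 + \left(1 + \left(\left(6 + 13\right) + \left(1 - 5\right)\right) + 51\right)} = \frac{1}{5584 + \left(1 + \left(19 + \left(1 - 5\right)\right) + 51\right)} = \frac{1}{5584 + \left(1 + \left(19 - 4\right) + 51\right)} = \frac{1}{5584 + \left(1 + 15 + 51\right)} = \frac{1}{5584 + 67} = \frac{1}{5651}$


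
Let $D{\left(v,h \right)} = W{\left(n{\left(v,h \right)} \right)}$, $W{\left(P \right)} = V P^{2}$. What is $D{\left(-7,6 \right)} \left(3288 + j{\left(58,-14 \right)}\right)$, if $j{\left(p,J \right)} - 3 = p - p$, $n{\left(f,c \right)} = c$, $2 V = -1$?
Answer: $-59238$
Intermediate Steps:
$V = - \frac{1}{2}$ ($V = \frac{1}{2} \left(-1\right) = - \frac{1}{2} \approx -0.5$)
$W{\left(P \right)} = - \frac{P^{2}}{2}$
$D{\left(v,h \right)} = - \frac{h^{2}}{2}$
$j{\left(p,J \right)} = 3$ ($j{\left(p,J \right)} = 3 + \left(p - p\right) = 3 + 0 = 3$)
$D{\left(-7,6 \right)} \left(3288 + j{\left(58,-14 \right)}\right) = - \frac{6^{2}}{2} \left(3288 + 3\right) = \left(- \frac{1}{2}\right) 36 \cdot 3291 = \left(-18\right) 3291 = -59238$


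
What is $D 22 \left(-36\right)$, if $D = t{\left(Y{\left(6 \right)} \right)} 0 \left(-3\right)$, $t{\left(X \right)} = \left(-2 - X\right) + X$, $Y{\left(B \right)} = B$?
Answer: $0$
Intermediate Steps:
$t{\left(X \right)} = -2$
$D = 0$ ($D = \left(-2\right) 0 \left(-3\right) = 0 \left(-3\right) = 0$)
$D 22 \left(-36\right) = 0 \cdot 22 \left(-36\right) = 0 \left(-36\right) = 0$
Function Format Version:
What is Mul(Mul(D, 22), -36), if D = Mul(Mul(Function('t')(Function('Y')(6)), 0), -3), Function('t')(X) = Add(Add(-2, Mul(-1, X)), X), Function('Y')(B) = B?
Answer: 0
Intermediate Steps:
Function('t')(X) = -2
D = 0 (D = Mul(Mul(-2, 0), -3) = Mul(0, -3) = 0)
Mul(Mul(D, 22), -36) = Mul(Mul(0, 22), -36) = Mul(0, -36) = 0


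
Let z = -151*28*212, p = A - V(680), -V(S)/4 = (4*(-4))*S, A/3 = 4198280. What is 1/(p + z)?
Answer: 1/11654984 ≈ 8.5800e-8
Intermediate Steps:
A = 12594840 (A = 3*4198280 = 12594840)
V(S) = 64*S (V(S) = -4*4*(-4)*S = -(-64)*S = 64*S)
p = 12551320 (p = 12594840 - 64*680 = 12594840 - 1*43520 = 12594840 - 43520 = 12551320)
z = -896336 (z = -4228*212 = -896336)
1/(p + z) = 1/(12551320 - 896336) = 1/11654984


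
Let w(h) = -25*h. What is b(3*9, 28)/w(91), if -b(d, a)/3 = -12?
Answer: -36/2275 ≈ -0.015824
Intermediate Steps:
b(d, a) = 36 (b(d, a) = -3*(-12) = 36)
b(3*9, 28)/w(91) = 36/((-25*91)) = 36/(-2275) = 36*(-1/2275) = -36/2275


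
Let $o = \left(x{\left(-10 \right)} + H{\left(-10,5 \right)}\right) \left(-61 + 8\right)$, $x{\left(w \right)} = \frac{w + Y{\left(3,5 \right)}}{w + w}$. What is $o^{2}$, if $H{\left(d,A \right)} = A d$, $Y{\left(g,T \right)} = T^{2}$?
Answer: $\frac{115756081}{16} \approx 7.2348 \cdot 10^{6}$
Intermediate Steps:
$x{\left(w \right)} = \frac{25 + w}{2 w}$ ($x{\left(w \right)} = \frac{w + 5^{2}}{w + w} = \frac{w + 25}{2 w} = \left(25 + w\right) \frac{1}{2 w} = \frac{25 + w}{2 w}$)
$o = \frac{10759}{4}$ ($o = \left(\frac{25 - 10}{2 \left(-10\right)} + 5 \left(-10\right)\right) \left(-61 + 8\right) = \left(\frac{1}{2} \left(- \frac{1}{10}\right) 15 - 50\right) \left(-53\right) = \left(- \frac{3}{4} - 50\right) \left(-53\right) = \left(- \frac{203}{4}\right) \left(-53\right) = \frac{10759}{4} \approx 2689.8$)
$o^{2} = \left(\frac{10759}{4}\right)^{2} = \frac{115756081}{16}$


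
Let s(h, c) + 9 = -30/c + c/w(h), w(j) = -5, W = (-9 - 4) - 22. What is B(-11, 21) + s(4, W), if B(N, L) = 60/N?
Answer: -508/77 ≈ -6.5974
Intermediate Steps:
W = -35 (W = -13 - 22 = -35)
s(h, c) = -9 - 30/c - c/5 (s(h, c) = -9 + (-30/c + c/(-5)) = -9 + (-30/c + c*(-1/5)) = -9 + (-30/c - c/5) = -9 - 30/c - c/5)
B(-11, 21) + s(4, W) = 60/(-11) + (-9 - 30/(-35) - 1/5*(-35)) = 60*(-1/11) + (-9 - 30*(-1/35) + 7) = -60/11 + (-9 + 6/7 + 7) = -60/11 - 8/7 = -508/77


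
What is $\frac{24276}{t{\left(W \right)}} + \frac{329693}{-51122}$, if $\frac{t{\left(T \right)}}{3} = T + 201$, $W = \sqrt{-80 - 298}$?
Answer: $\frac{23234991059}{694901346} - \frac{8092 i \sqrt{42}}{13593} \approx 33.436 - 3.858 i$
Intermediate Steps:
$W = 3 i \sqrt{42}$ ($W = \sqrt{-378} = 3 i \sqrt{42} \approx 19.442 i$)
$t{\left(T \right)} = 603 + 3 T$ ($t{\left(T \right)} = 3 \left(T + 201\right) = 3 \left(201 + T\right) = 603 + 3 T$)
$\frac{24276}{t{\left(W \right)}} + \frac{329693}{-51122} = \frac{24276}{603 + 3 \cdot 3 i \sqrt{42}} + \frac{329693}{-51122} = \frac{24276}{603 + 9 i \sqrt{42}} + 329693 \left(- \frac{1}{51122}\right) = \frac{24276}{603 + 9 i \sqrt{42}} - \frac{329693}{51122} = - \frac{329693}{51122} + \frac{24276}{603 + 9 i \sqrt{42}}$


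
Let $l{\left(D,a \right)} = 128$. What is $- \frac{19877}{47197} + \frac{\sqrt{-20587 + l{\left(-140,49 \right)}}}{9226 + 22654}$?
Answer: $- \frac{19877}{47197} + \frac{i \sqrt{20459}}{31880} \approx -0.42115 + 0.0044867 i$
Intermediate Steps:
$- \frac{19877}{47197} + \frac{\sqrt{-20587 + l{\left(-140,49 \right)}}}{9226 + 22654} = - \frac{19877}{47197} + \frac{\sqrt{-20587 + 128}}{9226 + 22654} = \left(-19877\right) \frac{1}{47197} + \frac{\sqrt{-20459}}{31880} = - \frac{19877}{47197} + i \sqrt{20459} \cdot \frac{1}{31880} = - \frac{19877}{47197} + \frac{i \sqrt{20459}}{31880}$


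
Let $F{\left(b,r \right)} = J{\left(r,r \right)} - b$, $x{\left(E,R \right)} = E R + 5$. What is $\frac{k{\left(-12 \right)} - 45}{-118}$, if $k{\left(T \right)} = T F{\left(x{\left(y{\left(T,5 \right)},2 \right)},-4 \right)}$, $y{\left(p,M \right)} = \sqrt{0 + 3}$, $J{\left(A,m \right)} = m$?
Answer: $- \frac{63}{118} - \frac{12 \sqrt{3}}{59} \approx -0.88618$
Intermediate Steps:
$y{\left(p,M \right)} = \sqrt{3}$
$x{\left(E,R \right)} = 5 + E R$
$F{\left(b,r \right)} = r - b$
$k{\left(T \right)} = T \left(-9 - 2 \sqrt{3}\right)$ ($k{\left(T \right)} = T \left(-4 - \left(5 + \sqrt{3} \cdot 2\right)\right) = T \left(-4 - \left(5 + 2 \sqrt{3}\right)\right) = T \left(-9 - 2 \sqrt{3}\right)$)
$\frac{k{\left(-12 \right)} - 45}{-118} = \frac{\left(-1\right) \left(-12\right) \left(9 + 2 \sqrt{3}\right) - 45}{-118} = \left(\left(108 + 24 \sqrt{3}\right) - 45\right) \left(- \frac{1}{118}\right) = \left(63 + 24 \sqrt{3}\right) \left(- \frac{1}{118}\right) = - \frac{63}{118} - \frac{12 \sqrt{3}}{59}$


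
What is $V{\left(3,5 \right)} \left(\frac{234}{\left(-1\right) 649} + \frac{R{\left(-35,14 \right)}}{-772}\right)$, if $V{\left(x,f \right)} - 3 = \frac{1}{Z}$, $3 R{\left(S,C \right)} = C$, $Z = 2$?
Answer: $- \frac{1928605}{1503084} \approx -1.2831$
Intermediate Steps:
$R{\left(S,C \right)} = \frac{C}{3}$
$V{\left(x,f \right)} = \frac{7}{2}$ ($V{\left(x,f \right)} = 3 + \frac{1}{2} = \frac{7}{2}$)
$V{\left(3,5 \right)} \left(\frac{234}{\left(-1\right) 649} + \frac{R{\left(-35,14 \right)}}{-772}\right) = \frac{7 \left(\frac{234}{\left(-1\right) 649} + \frac{\frac{1}{3} \cdot 14}{-772}\right)}{2} = \frac{7 \left(\frac{234}{-649} + \frac{14}{3} \left(- \frac{1}{772}\right)\right)}{2} = \frac{7 \left(234 \left(- \frac{1}{649}\right) - \frac{7}{1158}\right)}{2} = \frac{7 \left(- \frac{234}{649} - \frac{7}{1158}\right)}{2} = \frac{7}{2} \left(- \frac{275515}{751542}\right) = - \frac{1928605}{1503084}$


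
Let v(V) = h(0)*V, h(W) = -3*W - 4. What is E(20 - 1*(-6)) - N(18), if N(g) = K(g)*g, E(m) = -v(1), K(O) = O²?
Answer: -5828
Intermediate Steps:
h(W) = -4 - 3*W
v(V) = -4*V (v(V) = (-4 - 3*0)*V = (-4 + 0)*V = -4*V)
E(m) = 4 (E(m) = -(-4) = -1*(-4) = 4)
N(g) = g³ (N(g) = g²*g = g³)
E(20 - 1*(-6)) - N(18) = 4 - 1*18³ = 4 - 1*5832 = 4 - 5832 = -5828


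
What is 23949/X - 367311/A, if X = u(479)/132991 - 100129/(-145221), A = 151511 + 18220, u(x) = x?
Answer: 26166869794795813277/757329351322746 ≈ 34552.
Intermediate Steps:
A = 169731
X = 13385816698/19313086011 (X = 479/132991 - 100129/(-145221) = 479*(1/132991) - 100129*(-1/145221) = 479/132991 + 100129/145221 = 13385816698/19313086011 ≈ 0.69310)
23949/X - 367311/A = 23949/(13385816698/19313086011) - 367311/169731 = 23949*(19313086011/13385816698) - 367311*1/169731 = 462529096877439/13385816698 - 122437/56577 = 26166869794795813277/757329351322746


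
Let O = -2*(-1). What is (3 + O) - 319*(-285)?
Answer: 90920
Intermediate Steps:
O = 2
(3 + O) - 319*(-285) = (3 + 2) - 319*(-285) = 5 + 90915 = 90920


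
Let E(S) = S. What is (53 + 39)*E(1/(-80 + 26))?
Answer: -46/27 ≈ -1.7037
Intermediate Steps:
(53 + 39)*E(1/(-80 + 26)) = (53 + 39)/(-80 + 26) = 92/(-54) = 92*(-1/54) = -46/27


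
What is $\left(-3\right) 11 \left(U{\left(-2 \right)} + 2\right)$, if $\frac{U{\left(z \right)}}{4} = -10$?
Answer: $1254$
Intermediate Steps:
$U{\left(z \right)} = -40$ ($U{\left(z \right)} = 4 \left(-10\right) = -40$)
$\left(-3\right) 11 \left(U{\left(-2 \right)} + 2\right) = \left(-3\right) 11 \left(-40 + 2\right) = \left(-33\right) \left(-38\right) = 1254$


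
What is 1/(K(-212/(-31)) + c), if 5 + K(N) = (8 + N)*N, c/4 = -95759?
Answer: -961/368004881 ≈ -2.6114e-6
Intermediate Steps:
c = -383036 (c = 4*(-95759) = -383036)
K(N) = -5 + N*(8 + N) (K(N) = -5 + (8 + N)*N = -5 + N*(8 + N))
1/(K(-212/(-31)) + c) = 1/((-5 + (-212/(-31))**2 + 8*(-212/(-31))) - 383036) = 1/((-5 + (-212*(-1/31))**2 + 8*(-212*(-1/31))) - 383036) = 1/((-5 + (212/31)**2 + 8*(212/31)) - 383036) = 1/((-5 + 44944/961 + 1696/31) - 383036) = 1/(92715/961 - 383036) = 1/(-368004881/961) = -961/368004881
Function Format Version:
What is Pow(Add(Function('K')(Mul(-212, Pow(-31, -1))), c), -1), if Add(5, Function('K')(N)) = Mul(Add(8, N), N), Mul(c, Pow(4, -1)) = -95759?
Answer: Rational(-961, 368004881) ≈ -2.6114e-6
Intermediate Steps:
c = -383036 (c = Mul(4, -95759) = -383036)
Function('K')(N) = Add(-5, Mul(N, Add(8, N))) (Function('K')(N) = Add(-5, Mul(Add(8, N), N)) = Add(-5, Mul(N, Add(8, N))))
Pow(Add(Function('K')(Mul(-212, Pow(-31, -1))), c), -1) = Pow(Add(Add(-5, Pow(Mul(-212, Pow(-31, -1)), 2), Mul(8, Mul(-212, Pow(-31, -1)))), -383036), -1) = Pow(Add(Add(-5, Pow(Mul(-212, Rational(-1, 31)), 2), Mul(8, Mul(-212, Rational(-1, 31)))), -383036), -1) = Pow(Add(Add(-5, Pow(Rational(212, 31), 2), Mul(8, Rational(212, 31))), -383036), -1) = Pow(Add(Add(-5, Rational(44944, 961), Rational(1696, 31)), -383036), -1) = Pow(Add(Rational(92715, 961), -383036), -1) = Pow(Rational(-368004881, 961), -1) = Rational(-961, 368004881)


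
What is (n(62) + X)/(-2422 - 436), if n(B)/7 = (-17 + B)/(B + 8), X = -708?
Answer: 1407/5716 ≈ 0.24615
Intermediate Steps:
n(B) = 7*(-17 + B)/(8 + B) (n(B) = 7*((-17 + B)/(B + 8)) = 7*((-17 + B)/(8 + B)) = 7*(-17 + B)/(8 + B))
(n(62) + X)/(-2422 - 436) = (7*(-17 + 62)/(8 + 62) - 708)/(-2422 - 436) = (7*45/70 - 708)/(-2858) = (7*(1/70)*45 - 708)*(-1/2858) = (9/2 - 708)*(-1/2858) = -1407/2*(-1/2858) = 1407/5716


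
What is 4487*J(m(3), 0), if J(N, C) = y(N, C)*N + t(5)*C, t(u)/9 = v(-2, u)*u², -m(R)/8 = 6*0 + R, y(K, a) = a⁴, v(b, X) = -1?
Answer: 0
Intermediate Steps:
m(R) = -8*R (m(R) = -8*(6*0 + R) = -8*(0 + R) = -8*R)
t(u) = -9*u² (t(u) = 9*(-u²) = -9*u²)
J(N, C) = -225*C + N*C⁴ (J(N, C) = C⁴*N + (-9*5²)*C = N*C⁴ + (-9*25)*C = N*C⁴ - 225*C = -225*C + N*C⁴)
4487*J(m(3), 0) = 4487*(0*(-225 - 8*3*0³)) = 4487*(0*(-225 - 24*0)) = 4487*(0*(-225 + 0)) = 4487*(0*(-225)) = 4487*0 = 0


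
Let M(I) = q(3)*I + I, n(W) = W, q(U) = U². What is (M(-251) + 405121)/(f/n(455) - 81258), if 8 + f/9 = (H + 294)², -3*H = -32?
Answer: -26169715/5162438 ≈ -5.0693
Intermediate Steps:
H = 32/3 (H = -⅓*(-32) = 32/3 ≈ 10.667)
f = 835324 (f = -72 + 9*(32/3 + 294)² = -72 + 9*(914/3)² = -72 + 9*(835396/9) = -72 + 835396 = 835324)
M(I) = 10*I (M(I) = 3²*I + I = 9*I + I = 10*I)
(M(-251) + 405121)/(f/n(455) - 81258) = (10*(-251) + 405121)/(835324/455 - 81258) = (-2510 + 405121)/(835324*(1/455) - 81258) = 402611/(119332/65 - 81258) = 402611/(-5162438/65) = 402611*(-65/5162438) = -26169715/5162438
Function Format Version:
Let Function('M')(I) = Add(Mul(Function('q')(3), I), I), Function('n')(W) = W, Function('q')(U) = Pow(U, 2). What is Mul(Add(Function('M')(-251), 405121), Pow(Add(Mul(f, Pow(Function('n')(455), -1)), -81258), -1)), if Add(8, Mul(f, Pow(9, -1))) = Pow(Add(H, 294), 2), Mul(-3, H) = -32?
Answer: Rational(-26169715, 5162438) ≈ -5.0693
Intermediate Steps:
H = Rational(32, 3) (H = Mul(Rational(-1, 3), -32) = Rational(32, 3) ≈ 10.667)
f = 835324 (f = Add(-72, Mul(9, Pow(Add(Rational(32, 3), 294), 2))) = Add(-72, Mul(9, Pow(Rational(914, 3), 2))) = Add(-72, Mul(9, Rational(835396, 9))) = Add(-72, 835396) = 835324)
Function('M')(I) = Mul(10, I) (Function('M')(I) = Add(Mul(Pow(3, 2), I), I) = Add(Mul(9, I), I) = Mul(10, I))
Mul(Add(Function('M')(-251), 405121), Pow(Add(Mul(f, Pow(Function('n')(455), -1)), -81258), -1)) = Mul(Add(Mul(10, -251), 405121), Pow(Add(Mul(835324, Pow(455, -1)), -81258), -1)) = Mul(Add(-2510, 405121), Pow(Add(Mul(835324, Rational(1, 455)), -81258), -1)) = Mul(402611, Pow(Add(Rational(119332, 65), -81258), -1)) = Mul(402611, Pow(Rational(-5162438, 65), -1)) = Mul(402611, Rational(-65, 5162438)) = Rational(-26169715, 5162438)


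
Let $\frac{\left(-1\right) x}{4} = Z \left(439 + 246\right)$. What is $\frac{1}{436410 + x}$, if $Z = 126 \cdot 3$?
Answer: $- \frac{1}{599310} \approx -1.6686 \cdot 10^{-6}$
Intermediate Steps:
$Z = 378$
$x = -1035720$ ($x = - 4 \cdot 378 \left(439 + 246\right) = - 4 \cdot 378 \cdot 685 = \left(-4\right) 258930 = -1035720$)
$\frac{1}{436410 + x} = \frac{1}{436410 - 1035720} = \frac{1}{-599310} = - \frac{1}{599310}$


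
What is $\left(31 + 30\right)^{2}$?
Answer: $3721$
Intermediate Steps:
$\left(31 + 30\right)^{2} = 61^{2} = 3721$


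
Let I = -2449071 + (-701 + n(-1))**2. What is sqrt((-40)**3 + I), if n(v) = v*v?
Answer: I*sqrt(2023071) ≈ 1422.3*I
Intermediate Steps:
n(v) = v**2
I = -1959071 (I = -2449071 + (-701 + (-1)**2)**2 = -2449071 + (-701 + 1)**2 = -2449071 + (-700)**2 = -2449071 + 490000 = -1959071)
sqrt((-40)**3 + I) = sqrt((-40)**3 - 1959071) = sqrt(-64000 - 1959071) = sqrt(-2023071) = I*sqrt(2023071)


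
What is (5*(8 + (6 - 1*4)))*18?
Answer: 900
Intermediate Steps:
(5*(8 + (6 - 1*4)))*18 = (5*(8 + (6 - 4)))*18 = (5*(8 + 2))*18 = (5*10)*18 = 50*18 = 900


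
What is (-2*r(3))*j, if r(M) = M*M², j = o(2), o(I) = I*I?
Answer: -216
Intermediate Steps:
o(I) = I²
j = 4 (j = 2² = 4)
r(M) = M³
(-2*r(3))*j = -2*3³*4 = -2*27*4 = -54*4 = -216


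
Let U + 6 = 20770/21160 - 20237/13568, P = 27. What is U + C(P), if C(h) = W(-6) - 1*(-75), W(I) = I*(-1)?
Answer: 534650211/7177472 ≈ 74.490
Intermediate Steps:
W(I) = -I
U = -46725021/7177472 (U = -6 + (20770/21160 - 20237/13568) = -6 + (20770*(1/21160) - 20237*1/13568) = -6 + (2077/2116 - 20237/13568) = -6 - 3660189/7177472 = -46725021/7177472 ≈ -6.5100)
C(h) = 81 (C(h) = -1*(-6) - 1*(-75) = 6 + 75 = 81)
U + C(P) = -46725021/7177472 + 81 = 534650211/7177472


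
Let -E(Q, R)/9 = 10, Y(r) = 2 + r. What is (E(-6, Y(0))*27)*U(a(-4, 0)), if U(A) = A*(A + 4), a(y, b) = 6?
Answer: -145800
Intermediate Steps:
U(A) = A*(4 + A)
E(Q, R) = -90 (E(Q, R) = -9*10 = -90)
(E(-6, Y(0))*27)*U(a(-4, 0)) = (-90*27)*(6*(4 + 6)) = -14580*10 = -2430*60 = -145800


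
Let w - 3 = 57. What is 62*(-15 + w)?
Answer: 2790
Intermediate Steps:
w = 60 (w = 3 + 57 = 60)
62*(-15 + w) = 62*(-15 + 60) = 62*45 = 2790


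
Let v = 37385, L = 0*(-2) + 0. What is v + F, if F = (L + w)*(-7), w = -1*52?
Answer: 37749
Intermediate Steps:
L = 0 (L = 0 + 0 = 0)
w = -52
F = 364 (F = (0 - 52)*(-7) = -52*(-7) = 364)
v + F = 37385 + 364 = 37749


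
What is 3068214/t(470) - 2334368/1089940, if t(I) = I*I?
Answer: 70712681899/6019193650 ≈ 11.748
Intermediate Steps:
t(I) = I²
3068214/t(470) - 2334368/1089940 = 3068214/(470²) - 2334368/1089940 = 3068214/220900 - 2334368*1/1089940 = 3068214*(1/220900) - 583592/272485 = 1534107/110450 - 583592/272485 = 70712681899/6019193650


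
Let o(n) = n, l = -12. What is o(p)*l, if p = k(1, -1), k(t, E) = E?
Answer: 12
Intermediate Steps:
p = -1
o(p)*l = -1*(-12) = 12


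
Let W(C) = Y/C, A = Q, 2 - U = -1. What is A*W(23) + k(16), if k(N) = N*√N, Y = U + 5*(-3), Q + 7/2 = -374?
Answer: 6002/23 ≈ 260.96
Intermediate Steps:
Q = -755/2 (Q = -7/2 - 374 = -755/2 ≈ -377.50)
U = 3 (U = 2 - 1*(-1) = 2 + 1 = 3)
A = -755/2 ≈ -377.50
Y = -12 (Y = 3 + 5*(-3) = 3 - 15 = -12)
k(N) = N^(3/2)
W(C) = -12/C
A*W(23) + k(16) = -(-4530)/23 + 16^(3/2) = -(-4530)/23 + 64 = -755/2*(-12/23) + 64 = 4530/23 + 64 = 6002/23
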